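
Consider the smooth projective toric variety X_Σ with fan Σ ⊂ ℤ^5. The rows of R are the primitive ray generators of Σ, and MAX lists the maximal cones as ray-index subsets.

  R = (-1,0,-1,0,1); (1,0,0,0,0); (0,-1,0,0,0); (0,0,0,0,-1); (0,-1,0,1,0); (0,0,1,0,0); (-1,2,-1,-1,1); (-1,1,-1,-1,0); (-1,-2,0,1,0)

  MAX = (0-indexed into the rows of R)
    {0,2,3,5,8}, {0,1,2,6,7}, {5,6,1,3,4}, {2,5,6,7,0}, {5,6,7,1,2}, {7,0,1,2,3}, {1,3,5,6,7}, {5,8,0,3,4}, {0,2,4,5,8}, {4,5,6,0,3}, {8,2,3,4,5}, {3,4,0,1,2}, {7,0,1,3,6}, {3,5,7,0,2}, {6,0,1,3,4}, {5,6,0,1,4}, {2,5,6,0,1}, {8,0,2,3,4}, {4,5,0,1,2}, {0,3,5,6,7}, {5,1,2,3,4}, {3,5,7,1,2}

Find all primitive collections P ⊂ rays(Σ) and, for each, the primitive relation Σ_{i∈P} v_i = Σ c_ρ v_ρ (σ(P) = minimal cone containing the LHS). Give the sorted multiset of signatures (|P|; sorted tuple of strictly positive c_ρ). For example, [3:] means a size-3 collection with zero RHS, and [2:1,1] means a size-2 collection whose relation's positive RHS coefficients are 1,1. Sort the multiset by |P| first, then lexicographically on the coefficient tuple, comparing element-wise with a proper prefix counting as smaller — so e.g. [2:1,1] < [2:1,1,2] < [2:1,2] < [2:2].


Minimal non-faces — 9 found among 9 rays, 22 max cones:

  P = {1,8}:  v_{1} + v_{8} = v_{2} + v_{4} ; sig = [2:1,1]
  P = {4,7}:  v_{4} + v_{7} = v_{0} + v_{3} ; sig = [2:1,1]
  P = {6,8}:  v_{6} + v_{8} = 2·v_{0} + v_{3} + v_{5} ; sig = [2:1,1,2]
  P = {7,8}:  v_{7} + v_{8} = 2·v_{0} + v_{2} + 2·v_{3} + v_{5} ; sig = [2:1,1,2,2]
  P = {2,3,6}:  v_{2} + v_{3} + v_{6} = v_{7} ; sig = [3:1]
  P = {2,4,6}:  v_{2} + v_{4} + v_{6} = v_{0} ; sig = [3:1]
  P = {0,1,3,5}:  v_{0} + v_{1} + v_{3} + v_{5} = 0 ; sig = [4:]
  P = {0,1,5,7}:  v_{0} + v_{1} + v_{5} + v_{7} = v_{2} + v_{6} ; sig = [4:1,1]
  P = {0,2,3,4,5}:  v_{0} + v_{2} + v_{3} + v_{4} + v_{5} = v_{8} ; sig = [5:1]

Sorted signature multiset PRS(X):
    |P|=2: 4 collections, coeffs (1,1), (1,1), (1,1,2), (1,1,2,2)
    |P|=3: 2 collections, coeffs (1), (1)
    |P|=4: 2 collections, coeffs (), (1,1)
    |P|=5: 1 collection, coeffs (1)


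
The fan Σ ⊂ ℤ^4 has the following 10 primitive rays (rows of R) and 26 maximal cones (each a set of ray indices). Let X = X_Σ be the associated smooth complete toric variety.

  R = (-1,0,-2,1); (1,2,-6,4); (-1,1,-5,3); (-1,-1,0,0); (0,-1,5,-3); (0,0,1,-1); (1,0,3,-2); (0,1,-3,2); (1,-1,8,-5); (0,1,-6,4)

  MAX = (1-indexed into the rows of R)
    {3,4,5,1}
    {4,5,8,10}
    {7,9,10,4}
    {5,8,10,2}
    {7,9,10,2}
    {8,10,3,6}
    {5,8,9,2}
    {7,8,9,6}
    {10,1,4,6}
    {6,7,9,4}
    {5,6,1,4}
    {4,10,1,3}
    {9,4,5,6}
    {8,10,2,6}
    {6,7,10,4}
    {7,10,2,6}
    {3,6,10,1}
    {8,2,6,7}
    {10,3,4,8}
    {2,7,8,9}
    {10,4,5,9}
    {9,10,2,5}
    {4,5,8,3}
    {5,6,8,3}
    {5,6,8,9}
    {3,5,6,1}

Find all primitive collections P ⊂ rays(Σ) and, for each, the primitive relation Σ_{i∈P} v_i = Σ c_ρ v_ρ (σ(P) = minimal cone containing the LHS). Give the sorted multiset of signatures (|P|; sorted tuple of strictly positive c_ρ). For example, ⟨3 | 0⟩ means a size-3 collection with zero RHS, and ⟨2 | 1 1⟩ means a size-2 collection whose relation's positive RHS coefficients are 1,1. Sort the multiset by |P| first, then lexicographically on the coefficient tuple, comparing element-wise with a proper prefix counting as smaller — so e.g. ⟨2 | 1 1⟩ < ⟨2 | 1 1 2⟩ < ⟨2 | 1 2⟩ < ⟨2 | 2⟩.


Σ has 21 primitive collections:

  P={1,7}:  v_{1} + v_{7} = v_{6} — sig = ⟨2 | 1⟩
  P={1,8}:  v_{1} + v_{8} = v_{3} — sig = ⟨2 | 1⟩
  P={2,4}:  v_{2} + v_{4} = v_{10} — sig = ⟨2 | 1⟩
  P={5,7}:  v_{5} + v_{7} = v_{9} — sig = ⟨2 | 1⟩
  P={1,9}:  v_{1} + v_{9} = v_{5} + v_{6} — sig = ⟨2 | 1 1⟩
  P={3,7}:  v_{3} + v_{7} = v_{6} + v_{8} — sig = ⟨2 | 1 1⟩
  P={1,2}:  v_{1} + v_{2} = v_{6} + v_{8} + v_{10} — sig = ⟨2 | 1 1 1⟩
  P={3,9}:  v_{3} + v_{9} = v_{5} + v_{6} + v_{8} — sig = ⟨2 | 1 1 1⟩
  P={2,3}:  v_{2} + v_{3} = v_{6} + 2·v_{8} + v_{10} — sig = ⟨2 | 1 1 2⟩
  P={4,7,8}:  v_{4} + v_{7} + v_{8} = 0 — sig = ⟨3 | 0⟩
  P={5,6,10}:  v_{5} + v_{6} + v_{10} = 0 — sig = ⟨3 | 0⟩
  P={4,6,8}:  v_{4} + v_{6} + v_{8} = v_{1} — sig = ⟨3 | 1⟩
  P={4,8,9}:  v_{4} + v_{8} + v_{9} = v_{5} — sig = ⟨3 | 1⟩
  P={6,9,10}:  v_{6} + v_{9} + v_{10} = v_{7} — sig = ⟨3 | 1⟩
  P={7,8,10}:  v_{7} + v_{8} + v_{10} = v_{2} — sig = ⟨3 | 1⟩
  P={1,5,10}:  v_{1} + v_{5} + v_{10} = v_{4} + v_{8} — sig = ⟨3 | 1 1⟩
  P={2,5,6}:  v_{2} + v_{5} + v_{6} = v_{7} + v_{8} — sig = ⟨3 | 1 1⟩
  P={8,9,10}:  v_{8} + v_{9} + v_{10} = v_{2} + v_{5} — sig = ⟨3 | 1 1⟩
  P={2,6,9}:  v_{2} + v_{6} + v_{9} = 2·v_{7} + v_{8} — sig = ⟨3 | 1 2⟩
  P={3,5,10}:  v_{3} + v_{5} + v_{10} = v_{4} + 2·v_{8} — sig = ⟨3 | 1 2⟩
  P={3,4,6}:  v_{3} + v_{4} + v_{6} = 2·v_{1} — sig = ⟨3 | 2⟩

Sorted signature multiset PRS(X):
    |P|=2: 9 collections, coeffs (1), (1), (1), (1), (1,1), (1,1), (1,1,1), (1,1,1), (1,1,2)
    |P|=3: 12 collections, coeffs (), (), (1), (1), (1), (1), (1,1), (1,1), (1,1), (1,2), (1,2), (2)


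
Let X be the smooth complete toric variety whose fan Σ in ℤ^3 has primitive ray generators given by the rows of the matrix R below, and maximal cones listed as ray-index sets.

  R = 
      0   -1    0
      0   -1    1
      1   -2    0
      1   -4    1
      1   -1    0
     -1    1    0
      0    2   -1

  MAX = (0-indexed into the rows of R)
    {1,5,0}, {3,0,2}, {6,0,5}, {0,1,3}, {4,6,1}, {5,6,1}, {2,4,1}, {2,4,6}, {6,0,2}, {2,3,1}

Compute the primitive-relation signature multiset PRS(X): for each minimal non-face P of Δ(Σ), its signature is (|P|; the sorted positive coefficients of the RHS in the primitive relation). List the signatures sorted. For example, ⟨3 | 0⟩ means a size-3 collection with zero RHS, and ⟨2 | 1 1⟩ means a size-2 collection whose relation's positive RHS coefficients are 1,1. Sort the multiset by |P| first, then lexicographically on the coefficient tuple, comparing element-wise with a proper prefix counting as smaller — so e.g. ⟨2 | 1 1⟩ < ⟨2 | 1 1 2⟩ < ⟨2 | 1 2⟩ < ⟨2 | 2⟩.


The 9 primitive collections of Σ (r=7, n=3):

  P = {4,5}:  v_{4} + v_{5} = 0  →  sig = ⟨2 | 0⟩
  P = {0,4}:  v_{0} + v_{4} = v_{2}  →  sig = ⟨2 | 1⟩
  P = {2,5}:  v_{2} + v_{5} = v_{0}  →  sig = ⟨2 | 1⟩
  P = {3,6}:  v_{3} + v_{6} = v_{2}  →  sig = ⟨2 | 1⟩
  P = {3,4}:  v_{3} + v_{4} = v_{1} + 2·v_{2}  →  sig = ⟨2 | 1 2⟩
  P = {3,5}:  v_{3} + v_{5} = 2·v_{0} + v_{1}  →  sig = ⟨2 | 1 2⟩
  P = {0,1,6}:  v_{0} + v_{1} + v_{6} = 0  →  sig = ⟨3 | 0⟩
  P = {0,1,2}:  v_{0} + v_{1} + v_{2} = v_{3}  →  sig = ⟨3 | 1⟩
  P = {1,2,6}:  v_{1} + v_{2} + v_{6} = v_{4}  →  sig = ⟨3 | 1⟩

so the primitive-relation signature multiset is
[⟨2 | 0⟩, ⟨2 | 1⟩, ⟨2 | 1⟩, ⟨2 | 1⟩, ⟨2 | 1 2⟩, ⟨2 | 1 2⟩, ⟨3 | 0⟩, ⟨3 | 1⟩, ⟨3 | 1⟩]


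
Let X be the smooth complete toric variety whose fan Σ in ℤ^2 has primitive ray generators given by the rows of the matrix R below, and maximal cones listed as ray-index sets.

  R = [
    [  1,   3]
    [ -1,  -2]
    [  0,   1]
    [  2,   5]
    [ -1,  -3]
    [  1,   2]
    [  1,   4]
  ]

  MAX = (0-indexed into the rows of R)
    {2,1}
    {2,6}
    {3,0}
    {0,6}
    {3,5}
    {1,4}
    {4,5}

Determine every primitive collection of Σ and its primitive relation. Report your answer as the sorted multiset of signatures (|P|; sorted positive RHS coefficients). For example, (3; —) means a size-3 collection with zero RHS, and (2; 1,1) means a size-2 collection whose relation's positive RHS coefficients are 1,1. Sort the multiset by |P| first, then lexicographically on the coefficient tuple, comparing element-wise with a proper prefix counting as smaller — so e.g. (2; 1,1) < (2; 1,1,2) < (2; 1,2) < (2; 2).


Δ(Σ) — 7 vertices, 14 min non-faces:

  P={0,4}:  v_{0} + v_{4} = 0  ⇒ sig = (2; —)
  P={1,5}:  v_{1} + v_{5} = 0  ⇒ sig = (2; —)
  P={0,1}:  v_{0} + v_{1} = v_{2}  ⇒ sig = (2; 1)
  P={0,2}:  v_{0} + v_{2} = v_{6}  ⇒ sig = (2; 1)
  P={0,5}:  v_{0} + v_{5} = v_{3}  ⇒ sig = (2; 1)
  P={1,3}:  v_{1} + v_{3} = v_{0}  ⇒ sig = (2; 1)
  P={2,4}:  v_{2} + v_{4} = v_{1}  ⇒ sig = (2; 1)
  P={2,5}:  v_{2} + v_{5} = v_{0}  ⇒ sig = (2; 1)
  P={3,4}:  v_{3} + v_{4} = v_{5}  ⇒ sig = (2; 1)
  P={4,6}:  v_{4} + v_{6} = v_{2}  ⇒ sig = (2; 1)
  P={1,6}:  v_{1} + v_{6} = 2·v_{2}  ⇒ sig = (2; 2)
  P={2,3}:  v_{2} + v_{3} = 2·v_{0}  ⇒ sig = (2; 2)
  P={5,6}:  v_{5} + v_{6} = 2·v_{0}  ⇒ sig = (2; 2)
  P={3,6}:  v_{3} + v_{6} = 3·v_{0}  ⇒ sig = (2; 3)

Hence PRS(X_Σ) =
[(2; —), (2; —), (2; 1), (2; 1), (2; 1), (2; 1), (2; 1), (2; 1), (2; 1), (2; 1), (2; 2), (2; 2), (2; 2), (2; 3)]


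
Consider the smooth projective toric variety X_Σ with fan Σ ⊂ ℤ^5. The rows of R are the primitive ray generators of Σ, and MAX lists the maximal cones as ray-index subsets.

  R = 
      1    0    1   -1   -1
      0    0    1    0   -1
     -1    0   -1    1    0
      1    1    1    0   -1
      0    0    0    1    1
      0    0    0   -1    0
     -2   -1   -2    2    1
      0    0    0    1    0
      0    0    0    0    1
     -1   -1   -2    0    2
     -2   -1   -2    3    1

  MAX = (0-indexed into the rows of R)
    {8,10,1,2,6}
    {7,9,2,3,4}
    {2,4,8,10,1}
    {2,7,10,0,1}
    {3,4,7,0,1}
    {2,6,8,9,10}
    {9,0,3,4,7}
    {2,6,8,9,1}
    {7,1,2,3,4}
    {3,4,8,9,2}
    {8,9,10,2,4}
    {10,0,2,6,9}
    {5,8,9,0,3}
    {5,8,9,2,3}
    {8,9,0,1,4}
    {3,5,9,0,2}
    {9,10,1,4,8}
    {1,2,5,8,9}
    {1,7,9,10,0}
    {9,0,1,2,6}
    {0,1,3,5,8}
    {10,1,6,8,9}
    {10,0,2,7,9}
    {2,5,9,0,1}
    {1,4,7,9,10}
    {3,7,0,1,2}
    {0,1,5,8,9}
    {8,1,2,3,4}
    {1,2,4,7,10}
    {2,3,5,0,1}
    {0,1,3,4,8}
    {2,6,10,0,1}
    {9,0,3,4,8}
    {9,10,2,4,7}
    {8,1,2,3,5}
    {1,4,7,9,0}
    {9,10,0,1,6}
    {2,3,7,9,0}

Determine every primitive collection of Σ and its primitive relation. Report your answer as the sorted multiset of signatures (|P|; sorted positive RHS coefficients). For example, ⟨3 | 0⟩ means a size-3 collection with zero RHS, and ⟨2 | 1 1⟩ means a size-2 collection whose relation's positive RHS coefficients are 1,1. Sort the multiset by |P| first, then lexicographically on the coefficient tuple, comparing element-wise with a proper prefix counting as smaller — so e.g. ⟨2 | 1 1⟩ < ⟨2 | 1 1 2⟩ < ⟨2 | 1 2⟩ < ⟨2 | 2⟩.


The 18 primitive collections of Σ (r=11, n=5):

  P={5,7}:  v_{5} + v_{7} = 0  ⇒ sig = ⟨2 | 0⟩
  P={4,5}:  v_{4} + v_{5} = v_{8}  ⇒ sig = ⟨2 | 1⟩
  P={5,10}:  v_{5} + v_{10} = v_{6}  ⇒ sig = ⟨2 | 1⟩
  P={6,7}:  v_{6} + v_{7} = v_{10}  ⇒ sig = ⟨2 | 1⟩
  P={7,8}:  v_{7} + v_{8} = v_{4}  ⇒ sig = ⟨2 | 1⟩
  P={3,6}:  v_{3} + v_{6} = v_{2} + v_{7}  ⇒ sig = ⟨2 | 1 1⟩
  P={4,6}:  v_{4} + v_{6} = v_{8} + v_{10}  ⇒ sig = ⟨2 | 1 1⟩
  P={5,6}:  v_{5} + v_{6} = v_{1} + v_{2} + v_{9}  ⇒ sig = ⟨2 | 1 1 1⟩
  P={3,10}:  v_{3} + v_{10} = v_{2} + 2·v_{7}  ⇒ sig = ⟨2 | 1 2⟩
  P={0,2,8}:  v_{0} + v_{2} + v_{8} = 0  ⇒ sig = ⟨3 | 0⟩
  P={1,3,9}:  v_{1} + v_{3} + v_{9} = 0  ⇒ sig = ⟨3 | 0⟩
  P={0,2,4}:  v_{0} + v_{2} + v_{4} = v_{7}  ⇒ sig = ⟨3 | 1⟩
  P={0,6,8}:  v_{0} + v_{6} + v_{8} = v_{1} + v_{7} + v_{9}  ⇒ sig = ⟨3 | 1 1 1⟩
  P={0,8,10}:  v_{0} + v_{8} + v_{10} = v_{1} + 2·v_{7} + v_{9}  ⇒ sig = ⟨3 | 1 1 2⟩
  P={0,4,10}:  v_{0} + v_{4} + v_{10} = v_{1} + 3·v_{7} + v_{9}  ⇒ sig = ⟨3 | 1 1 3⟩
  P={1,2,7,9}:  v_{1} + v_{2} + v_{7} + v_{9} = v_{6}  ⇒ sig = ⟨4 | 1⟩
  P={1,2,4,9}:  v_{1} + v_{2} + v_{4} + v_{9} = v_{6} + v_{8}  ⇒ sig = ⟨4 | 1 1⟩
  P={1,2,9,10}:  v_{1} + v_{2} + v_{9} + v_{10} = 2·v_{6}  ⇒ sig = ⟨4 | 2⟩

Signatures (|P|; sorted positive RHS coefficients), sorted:
    ⟨2 | 0⟩
    ⟨2 | 1⟩
    ⟨2 | 1⟩
    ⟨2 | 1⟩
    ⟨2 | 1⟩
    ⟨2 | 1 1⟩
    ⟨2 | 1 1⟩
    ⟨2 | 1 1 1⟩
    ⟨2 | 1 2⟩
    ⟨3 | 0⟩
    ⟨3 | 0⟩
    ⟨3 | 1⟩
    ⟨3 | 1 1 1⟩
    ⟨3 | 1 1 2⟩
    ⟨3 | 1 1 3⟩
    ⟨4 | 1⟩
    ⟨4 | 1 1⟩
    ⟨4 | 2⟩


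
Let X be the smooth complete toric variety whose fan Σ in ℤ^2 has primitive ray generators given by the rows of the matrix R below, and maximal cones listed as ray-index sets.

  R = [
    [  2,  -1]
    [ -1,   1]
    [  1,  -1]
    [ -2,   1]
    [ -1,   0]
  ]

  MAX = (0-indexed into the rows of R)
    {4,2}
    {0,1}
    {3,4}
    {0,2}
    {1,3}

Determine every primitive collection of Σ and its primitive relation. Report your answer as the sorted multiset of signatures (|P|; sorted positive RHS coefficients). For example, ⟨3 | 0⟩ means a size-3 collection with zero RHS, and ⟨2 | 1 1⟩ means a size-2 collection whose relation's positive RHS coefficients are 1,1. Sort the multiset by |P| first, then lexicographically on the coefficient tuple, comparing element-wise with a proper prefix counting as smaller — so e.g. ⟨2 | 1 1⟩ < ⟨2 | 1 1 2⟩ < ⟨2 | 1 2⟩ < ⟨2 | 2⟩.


Σ has 5 primitive collections:

  • {0,3}:  v_{0} + v_{3} = 0  →  sig = ⟨2 | 0⟩
  • {1,2}:  v_{1} + v_{2} = 0  →  sig = ⟨2 | 0⟩
  • {0,4}:  v_{0} + v_{4} = v_{2}  →  sig = ⟨2 | 1⟩
  • {1,4}:  v_{1} + v_{4} = v_{3}  →  sig = ⟨2 | 1⟩
  • {2,3}:  v_{2} + v_{3} = v_{4}  →  sig = ⟨2 | 1⟩

so the primitive-relation signature multiset is
    |P|=2: 5 collections, coeffs (), (), (1), (1), (1)


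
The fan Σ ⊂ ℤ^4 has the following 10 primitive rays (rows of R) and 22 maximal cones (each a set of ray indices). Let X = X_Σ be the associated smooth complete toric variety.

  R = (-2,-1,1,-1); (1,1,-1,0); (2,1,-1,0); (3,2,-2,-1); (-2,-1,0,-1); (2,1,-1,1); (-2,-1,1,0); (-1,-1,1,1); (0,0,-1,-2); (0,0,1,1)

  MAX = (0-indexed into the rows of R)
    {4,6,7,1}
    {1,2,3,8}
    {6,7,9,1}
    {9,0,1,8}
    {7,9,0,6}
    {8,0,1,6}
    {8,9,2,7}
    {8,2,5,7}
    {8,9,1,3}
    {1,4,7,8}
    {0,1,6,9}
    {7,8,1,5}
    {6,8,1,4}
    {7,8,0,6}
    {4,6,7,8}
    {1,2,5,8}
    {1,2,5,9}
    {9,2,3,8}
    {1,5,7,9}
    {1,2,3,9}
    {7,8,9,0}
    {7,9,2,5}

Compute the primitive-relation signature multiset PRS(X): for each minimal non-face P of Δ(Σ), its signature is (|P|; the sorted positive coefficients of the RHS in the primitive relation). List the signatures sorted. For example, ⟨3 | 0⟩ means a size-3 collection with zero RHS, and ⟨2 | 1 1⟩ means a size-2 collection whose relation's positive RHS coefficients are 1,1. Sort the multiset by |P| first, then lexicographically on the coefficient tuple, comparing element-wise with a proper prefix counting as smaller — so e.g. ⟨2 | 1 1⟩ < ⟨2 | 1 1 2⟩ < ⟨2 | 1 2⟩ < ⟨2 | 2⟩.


Δ(Σ) — 10 vertices, 20 min non-faces:

  P = {0,5}:  v_{0} + v_{5} = 0  so sig = ⟨2 | 0⟩
  P = {2,6}:  v_{2} + v_{6} = 0  so sig = ⟨2 | 0⟩
  P = {3,7}:  v_{3} + v_{7} = v_{2}  so sig = ⟨2 | 1⟩
  P = {4,9}:  v_{4} + v_{9} = v_{6}  so sig = ⟨2 | 1⟩
  P = {0,2}:  v_{0} + v_{2} = v_{8} + v_{9}  so sig = ⟨2 | 1 1⟩
  P = {3,4}:  v_{3} + v_{4} = v_{1} + v_{8}  so sig = ⟨2 | 1 1⟩
  P = {5,6}:  v_{5} + v_{6} = v_{1} + v_{7}  so sig = ⟨2 | 1 1⟩
  P = {2,4}:  v_{2} + v_{4} = v_{1} + v_{7} + v_{8}  so sig = ⟨2 | 1 1 1⟩
  P = {3,6}:  v_{3} + v_{6} = v_{1} + v_{8} + v_{9}  so sig = ⟨2 | 1 1 1⟩
  P = {0,4}:  v_{0} + v_{4} = 2·v_{6} + v_{8}  so sig = ⟨2 | 1 2⟩
  P = {3,5}:  v_{3} + v_{5} = v_{1} + 2·v_{2}  so sig = ⟨2 | 1 2⟩
  P = {0,3}:  v_{0} + v_{3} = v_{1} + 2·v_{8} + 2·v_{9}  so sig = ⟨2 | 1 2 2⟩
  P = {4,5}:  v_{4} + v_{5} = 2·v_{1} + 2·v_{7} + v_{8}  so sig = ⟨2 | 1 2 2⟩
  P = {0,1,7}:  v_{0} + v_{1} + v_{7} = v_{6}  so sig = ⟨3 | 1⟩
  P = {1,2,7}:  v_{1} + v_{2} + v_{7} = v_{5}  so sig = ⟨3 | 1⟩
  P = {5,8,9}:  v_{5} + v_{8} + v_{9} = v_{2}  so sig = ⟨3 | 1⟩
  P = {6,8,9}:  v_{6} + v_{8} + v_{9} = v_{0}  so sig = ⟨3 | 1⟩
  P = {1,7,8,9}:  v_{1} + v_{7} + v_{8} + v_{9} = 0  so sig = ⟨4 | 0⟩
  P = {1,2,8,9}:  v_{1} + v_{2} + v_{8} + v_{9} = v_{3}  so sig = ⟨4 | 1⟩
  P = {1,6,7,8}:  v_{1} + v_{6} + v_{7} + v_{8} = v_{4}  so sig = ⟨4 | 1⟩

Hence PRS(X_Σ) =
    |P|=2: 13 collections, coeffs (), (), (1), (1), (1,1), (1,1), (1,1), (1,1,1), (1,1,1), (1,2), (1,2), (1,2,2), (1,2,2)
    |P|=3: 4 collections, coeffs (1), (1), (1), (1)
    |P|=4: 3 collections, coeffs (), (1), (1)


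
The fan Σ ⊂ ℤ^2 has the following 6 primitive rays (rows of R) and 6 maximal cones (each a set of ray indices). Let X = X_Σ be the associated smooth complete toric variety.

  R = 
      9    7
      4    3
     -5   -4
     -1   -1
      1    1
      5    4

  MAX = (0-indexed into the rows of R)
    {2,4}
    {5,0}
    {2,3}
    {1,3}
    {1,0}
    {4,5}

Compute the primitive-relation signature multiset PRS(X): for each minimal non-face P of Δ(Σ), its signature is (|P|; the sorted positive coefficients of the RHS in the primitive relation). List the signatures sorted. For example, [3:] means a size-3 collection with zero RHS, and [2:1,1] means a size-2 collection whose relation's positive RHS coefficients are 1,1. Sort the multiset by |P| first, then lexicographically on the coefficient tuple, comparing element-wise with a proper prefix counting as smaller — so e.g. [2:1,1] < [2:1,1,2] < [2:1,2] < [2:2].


9 minimal non-faces of Δ(Σ) (on 6 rays):

  P={2,5}:  v_{2} + v_{5} = 0 — sig = [2:]
  P={3,4}:  v_{3} + v_{4} = 0 — sig = [2:]
  P={0,2}:  v_{0} + v_{2} = v_{1} — sig = [2:1]
  P={1,2}:  v_{1} + v_{2} = v_{3} — sig = [2:1]
  P={1,4}:  v_{1} + v_{4} = v_{5} — sig = [2:1]
  P={1,5}:  v_{1} + v_{5} = v_{0} — sig = [2:1]
  P={3,5}:  v_{3} + v_{5} = v_{1} — sig = [2:1]
  P={0,3}:  v_{0} + v_{3} = 2·v_{1} — sig = [2:2]
  P={0,4}:  v_{0} + v_{4} = 2·v_{5} — sig = [2:2]

so the primitive-relation signature multiset is
    |P|=2: 9 collections, coeffs (), (), (1), (1), (1), (1), (1), (2), (2)


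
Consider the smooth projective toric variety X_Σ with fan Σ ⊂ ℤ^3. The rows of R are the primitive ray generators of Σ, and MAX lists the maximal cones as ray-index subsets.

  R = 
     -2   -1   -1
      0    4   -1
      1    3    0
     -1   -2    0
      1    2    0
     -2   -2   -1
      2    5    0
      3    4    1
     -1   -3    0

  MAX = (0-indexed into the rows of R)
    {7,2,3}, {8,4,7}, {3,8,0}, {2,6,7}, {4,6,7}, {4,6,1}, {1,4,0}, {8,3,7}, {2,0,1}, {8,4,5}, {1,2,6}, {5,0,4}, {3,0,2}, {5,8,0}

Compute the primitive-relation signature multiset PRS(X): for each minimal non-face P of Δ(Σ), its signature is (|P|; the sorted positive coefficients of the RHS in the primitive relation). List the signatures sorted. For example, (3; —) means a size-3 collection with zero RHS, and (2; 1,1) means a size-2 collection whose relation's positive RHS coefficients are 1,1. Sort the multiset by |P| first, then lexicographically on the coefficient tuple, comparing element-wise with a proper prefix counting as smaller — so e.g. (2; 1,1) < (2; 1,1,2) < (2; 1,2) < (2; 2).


16 collections generate NE(X_Σ); each relation:

  {2,8}:  v_{2} + v_{8} = 0  so sig = (2; —)
  {3,4}:  v_{3} + v_{4} = 0  so sig = (2; —)
  {0,6}:  v_{0} + v_{6} = v_{1}  so sig = (2; 1)
  {0,7}:  v_{0} + v_{7} = v_{2}  so sig = (2; 1)
  {2,4}:  v_{2} + v_{4} = v_{6}  so sig = (2; 1)
  {3,6}:  v_{3} + v_{6} = v_{2}  so sig = (2; 1)
  {5,7}:  v_{5} + v_{7} = v_{4}  so sig = (2; 1)
  {6,8}:  v_{6} + v_{8} = v_{4}  so sig = (2; 1)
  {1,3}:  v_{1} + v_{3} = v_{0} + v_{2}  so sig = (2; 1,1)
  {1,7}:  v_{1} + v_{7} = v_{2} + v_{6}  so sig = (2; 1,1)
  {1,8}:  v_{1} + v_{8} = v_{0} + v_{4}  so sig = (2; 1,1)
  {2,5}:  v_{2} + v_{5} = v_{0} + v_{4}  so sig = (2; 1,1)
  {3,5}:  v_{3} + v_{5} = v_{0} + v_{8}  so sig = (2; 1,1)
  {5,6}:  v_{5} + v_{6} = v_{0} + 2·v_{4}  so sig = (2; 1,2)
  {1,5}:  v_{1} + v_{5} = 2·v_{0} + 2·v_{4}  so sig = (2; 2,2)
  {0,4,8}:  v_{0} + v_{4} + v_{8} = v_{5}  so sig = (3; 1)

Signatures (|P|; sorted positive RHS coefficients), sorted:
    |P|=2: 15 collections, coeffs (), (), (1), (1), (1), (1), (1), (1), (1,1), (1,1), (1,1), (1,1), (1,1), (1,2), (2,2)
    |P|=3: 1 collection, coeffs (1)


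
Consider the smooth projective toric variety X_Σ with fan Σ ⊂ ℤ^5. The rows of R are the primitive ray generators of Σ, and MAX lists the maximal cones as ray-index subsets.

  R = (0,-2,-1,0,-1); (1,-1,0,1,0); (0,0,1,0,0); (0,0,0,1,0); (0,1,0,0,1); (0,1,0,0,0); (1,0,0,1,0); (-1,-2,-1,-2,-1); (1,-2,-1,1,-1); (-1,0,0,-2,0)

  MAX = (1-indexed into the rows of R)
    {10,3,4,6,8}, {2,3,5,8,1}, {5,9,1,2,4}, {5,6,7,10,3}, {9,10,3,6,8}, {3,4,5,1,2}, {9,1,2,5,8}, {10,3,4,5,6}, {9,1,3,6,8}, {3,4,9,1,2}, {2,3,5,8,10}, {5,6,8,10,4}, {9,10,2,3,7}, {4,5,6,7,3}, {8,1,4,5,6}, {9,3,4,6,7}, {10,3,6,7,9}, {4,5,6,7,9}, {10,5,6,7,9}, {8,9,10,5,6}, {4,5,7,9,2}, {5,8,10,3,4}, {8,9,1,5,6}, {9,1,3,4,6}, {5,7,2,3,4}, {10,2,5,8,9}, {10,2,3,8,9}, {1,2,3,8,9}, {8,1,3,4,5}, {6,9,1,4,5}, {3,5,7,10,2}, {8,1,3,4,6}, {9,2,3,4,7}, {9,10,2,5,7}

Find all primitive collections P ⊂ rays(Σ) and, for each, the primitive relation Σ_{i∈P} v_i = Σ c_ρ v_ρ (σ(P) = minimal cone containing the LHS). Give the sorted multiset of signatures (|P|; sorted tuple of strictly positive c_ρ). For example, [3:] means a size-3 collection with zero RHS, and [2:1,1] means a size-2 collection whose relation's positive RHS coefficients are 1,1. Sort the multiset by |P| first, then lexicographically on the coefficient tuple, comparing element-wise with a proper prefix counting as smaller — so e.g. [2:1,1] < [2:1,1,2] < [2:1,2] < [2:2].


Minimal non-faces — 12 found among 10 rays, 34 max cones:

  {1,7}:  v_{1} + v_{7} = v_{9}  →  sig = [2:1]
  {1,10}:  v_{1} + v_{10} = v_{8}  →  sig = [2:1]
  {2,6}:  v_{2} + v_{6} = v_{7}  →  sig = [2:1]
  {7,8}:  v_{7} + v_{8} = v_{9} + v_{10}  →  sig = [2:1,1]
  {4,7,10}:  v_{4} + v_{7} + v_{10} = 0  →  sig = [3:]
  {3,5,9}:  v_{3} + v_{5} + v_{9} = v_{2}  →  sig = [3:1]
  {4,9,10}:  v_{4} + v_{9} + v_{10} = v_{1}  →  sig = [3:1]
  {2,4,10}:  v_{2} + v_{4} + v_{10} = v_{1} + v_{3} + v_{5}  →  sig = [3:1,1,1]
  {2,4,8}:  v_{2} + v_{4} + v_{8} = 2·v_{1} + v_{3} + v_{5}  →  sig = [3:1,1,2]
  {4,8,9}:  v_{4} + v_{8} + v_{9} = 2·v_{1}  →  sig = [3:2]
  {1,3,5,6}:  v_{1} + v_{3} + v_{5} + v_{6} = 0  →  sig = [4:]
  {3,5,6,8}:  v_{3} + v_{5} + v_{6} + v_{8} = v_{10}  →  sig = [4:1]

so the primitive-relation signature multiset is
{ [2:1] ×3,  [2:1,1],  [3:],  [3:1] ×2,  [3:1,1,1],  [3:1,1,2],  [3:2],  [4:],  [4:1] }


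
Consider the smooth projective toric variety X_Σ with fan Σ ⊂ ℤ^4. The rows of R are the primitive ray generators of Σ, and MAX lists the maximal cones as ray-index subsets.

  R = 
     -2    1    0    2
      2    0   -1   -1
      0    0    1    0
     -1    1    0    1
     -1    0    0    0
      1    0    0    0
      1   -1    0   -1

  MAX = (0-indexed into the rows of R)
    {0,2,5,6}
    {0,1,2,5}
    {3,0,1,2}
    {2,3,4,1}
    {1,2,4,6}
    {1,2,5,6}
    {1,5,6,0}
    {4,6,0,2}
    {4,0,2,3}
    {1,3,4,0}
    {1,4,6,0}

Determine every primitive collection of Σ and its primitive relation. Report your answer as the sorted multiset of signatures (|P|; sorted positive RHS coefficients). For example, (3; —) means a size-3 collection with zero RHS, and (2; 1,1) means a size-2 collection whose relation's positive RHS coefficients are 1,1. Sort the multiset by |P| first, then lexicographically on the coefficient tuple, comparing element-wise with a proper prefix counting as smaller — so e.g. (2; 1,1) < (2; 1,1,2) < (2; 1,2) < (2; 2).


Minimal non-faces — 5 found among 7 rays, 11 max cones:

  {3,6}:  v_{3} + v_{6} = 0  →  sig = (2; —)
  {4,5}:  v_{4} + v_{5} = 0  →  sig = (2; —)
  {3,5}:  v_{3} + v_{5} = v_{0} + v_{1} + v_{2}  →  sig = (2; 1,1,1)
  {0,1,2,4}:  v_{0} + v_{1} + v_{2} + v_{4} = v_{3}  →  sig = (4; 1)
  {0,1,2,6}:  v_{0} + v_{1} + v_{2} + v_{6} = v_{5}  →  sig = (4; 1)

Signatures (|P|; sorted positive RHS coefficients), sorted:
    |P|=2: 3 collections, coeffs (), (), (1,1,1)
    |P|=4: 2 collections, coeffs (1), (1)


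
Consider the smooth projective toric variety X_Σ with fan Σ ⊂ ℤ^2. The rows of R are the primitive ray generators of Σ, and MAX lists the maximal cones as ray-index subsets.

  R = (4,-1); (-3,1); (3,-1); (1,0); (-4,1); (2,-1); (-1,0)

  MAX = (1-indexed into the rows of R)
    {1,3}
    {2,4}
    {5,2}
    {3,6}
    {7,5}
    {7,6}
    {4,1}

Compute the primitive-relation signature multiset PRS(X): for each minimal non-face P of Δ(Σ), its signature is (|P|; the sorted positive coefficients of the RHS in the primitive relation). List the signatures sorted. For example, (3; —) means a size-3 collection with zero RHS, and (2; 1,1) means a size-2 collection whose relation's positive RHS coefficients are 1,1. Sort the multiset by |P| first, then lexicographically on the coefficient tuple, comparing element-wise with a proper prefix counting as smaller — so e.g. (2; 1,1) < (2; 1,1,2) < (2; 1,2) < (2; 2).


|primitive collections| = 14. Relations:

  P={1,5}:  v_{1} + v_{5} = 0 ; sig = (2; —)
  P={2,3}:  v_{2} + v_{3} = 0 ; sig = (2; —)
  P={4,7}:  v_{4} + v_{7} = 0 ; sig = (2; —)
  P={1,2}:  v_{1} + v_{2} = v_{4} ; sig = (2; 1)
  P={1,7}:  v_{1} + v_{7} = v_{3} ; sig = (2; 1)
  P={2,6}:  v_{2} + v_{6} = v_{7} ; sig = (2; 1)
  P={2,7}:  v_{2} + v_{7} = v_{5} ; sig = (2; 1)
  P={3,4}:  v_{3} + v_{4} = v_{1} ; sig = (2; 1)
  P={3,5}:  v_{3} + v_{5} = v_{7} ; sig = (2; 1)
  P={3,7}:  v_{3} + v_{7} = v_{6} ; sig = (2; 1)
  P={4,5}:  v_{4} + v_{5} = v_{2} ; sig = (2; 1)
  P={4,6}:  v_{4} + v_{6} = v_{3} ; sig = (2; 1)
  P={1,6}:  v_{1} + v_{6} = 2·v_{3} ; sig = (2; 2)
  P={5,6}:  v_{5} + v_{6} = 2·v_{7} ; sig = (2; 2)

Hence PRS(X_Σ) =
    |P|=2: 14 collections, coeffs (), (), (), (1), (1), (1), (1), (1), (1), (1), (1), (1), (2), (2)


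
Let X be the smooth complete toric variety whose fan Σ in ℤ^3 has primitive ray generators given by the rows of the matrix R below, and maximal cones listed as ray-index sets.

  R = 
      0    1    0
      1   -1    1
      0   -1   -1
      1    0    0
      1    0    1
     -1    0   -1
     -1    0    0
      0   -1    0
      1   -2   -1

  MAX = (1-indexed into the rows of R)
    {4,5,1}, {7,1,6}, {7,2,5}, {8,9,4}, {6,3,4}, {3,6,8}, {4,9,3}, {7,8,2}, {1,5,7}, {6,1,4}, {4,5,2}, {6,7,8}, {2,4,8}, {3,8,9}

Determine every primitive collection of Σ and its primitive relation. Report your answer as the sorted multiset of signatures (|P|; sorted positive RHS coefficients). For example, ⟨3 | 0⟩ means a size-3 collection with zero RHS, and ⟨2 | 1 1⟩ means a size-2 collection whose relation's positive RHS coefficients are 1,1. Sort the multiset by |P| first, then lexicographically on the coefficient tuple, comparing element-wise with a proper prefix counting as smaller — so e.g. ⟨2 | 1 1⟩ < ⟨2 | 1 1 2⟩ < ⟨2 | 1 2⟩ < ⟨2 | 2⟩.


|primitive collections| = 17. Relations:

  P={1,8}:  v_{1} + v_{8} = 0  ⟹  sig = ⟨2 | 0⟩
  P={4,7}:  v_{4} + v_{7} = 0  ⟹  sig = ⟨2 | 0⟩
  P={5,6}:  v_{5} + v_{6} = 0  ⟹  sig = ⟨2 | 0⟩
  P={1,2}:  v_{1} + v_{2} = v_{5}  ⟹  sig = ⟨2 | 1⟩
  P={2,6}:  v_{2} + v_{6} = v_{8}  ⟹  sig = ⟨2 | 1⟩
  P={5,8}:  v_{5} + v_{8} = v_{2}  ⟹  sig = ⟨2 | 1⟩
  P={1,3}:  v_{1} + v_{3} = v_{4} + v_{6}  ⟹  sig = ⟨2 | 1 1⟩
  P={1,9}:  v_{1} + v_{9} = v_{3} + v_{4}  ⟹  sig = ⟨2 | 1 1⟩
  P={3,5}:  v_{3} + v_{5} = v_{4} + v_{8}  ⟹  sig = ⟨2 | 1 1⟩
  P={3,7}:  v_{3} + v_{7} = v_{6} + v_{8}  ⟹  sig = ⟨2 | 1 1⟩
  P={7,9}:  v_{7} + v_{9} = v_{3} + v_{8}  ⟹  sig = ⟨2 | 1 1⟩
  P={2,3}:  v_{2} + v_{3} = v_{4} + 2·v_{8}  ⟹  sig = ⟨2 | 1 2⟩
  P={6,9}:  v_{6} + v_{9} = 2·v_{3}  ⟹  sig = ⟨2 | 2⟩
  P={5,9}:  v_{5} + v_{9} = 2·v_{4} + 2·v_{8}  ⟹  sig = ⟨2 | 2 2⟩
  P={2,9}:  v_{2} + v_{9} = 2·v_{4} + 3·v_{8}  ⟹  sig = ⟨2 | 2 3⟩
  P={3,4,8}:  v_{3} + v_{4} + v_{8} = v_{9}  ⟹  sig = ⟨3 | 1⟩
  P={4,6,8}:  v_{4} + v_{6} + v_{8} = v_{3}  ⟹  sig = ⟨3 | 1⟩

Signatures (|P|; sorted positive RHS coefficients), sorted:
    |P|=2: 15 collections, coeffs (), (), (), (1), (1), (1), (1,1), (1,1), (1,1), (1,1), (1,1), (1,2), (2), (2,2), (2,3)
    |P|=3: 2 collections, coeffs (1), (1)


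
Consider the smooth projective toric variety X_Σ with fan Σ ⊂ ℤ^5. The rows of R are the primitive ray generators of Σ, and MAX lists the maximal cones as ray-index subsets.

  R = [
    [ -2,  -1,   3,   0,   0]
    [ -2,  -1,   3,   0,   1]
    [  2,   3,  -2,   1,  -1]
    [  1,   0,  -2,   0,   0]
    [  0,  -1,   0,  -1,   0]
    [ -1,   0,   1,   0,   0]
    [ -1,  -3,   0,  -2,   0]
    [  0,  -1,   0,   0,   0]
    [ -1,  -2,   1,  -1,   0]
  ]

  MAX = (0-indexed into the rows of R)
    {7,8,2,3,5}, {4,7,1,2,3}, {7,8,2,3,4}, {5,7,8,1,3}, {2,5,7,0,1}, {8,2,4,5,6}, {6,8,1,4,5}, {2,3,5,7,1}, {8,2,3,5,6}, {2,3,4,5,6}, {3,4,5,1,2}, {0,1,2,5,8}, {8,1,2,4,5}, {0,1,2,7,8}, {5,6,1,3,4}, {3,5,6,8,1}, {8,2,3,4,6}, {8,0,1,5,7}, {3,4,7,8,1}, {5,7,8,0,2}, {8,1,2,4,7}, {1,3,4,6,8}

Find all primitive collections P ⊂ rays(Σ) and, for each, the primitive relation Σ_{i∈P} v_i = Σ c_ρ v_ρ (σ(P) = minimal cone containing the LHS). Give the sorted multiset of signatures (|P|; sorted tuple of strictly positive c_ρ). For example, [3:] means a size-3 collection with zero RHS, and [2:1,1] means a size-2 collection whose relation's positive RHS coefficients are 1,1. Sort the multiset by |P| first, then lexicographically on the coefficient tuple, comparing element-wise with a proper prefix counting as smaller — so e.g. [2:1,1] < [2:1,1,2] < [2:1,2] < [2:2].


9 minimal non-faces of Δ(Σ) (on 9 rays):

  P = {0,3}:  v_{0} + v_{3} = v_{5} + v_{7}  so sig = [2:1,1]
  P = {0,4}:  v_{0} + v_{4} = v_{1} + v_{2} + 2·v_{8}  so sig = [2:1,1,2]
  P = {0,6}:  v_{0} + v_{6} = v_{5} + 2·v_{8}  so sig = [2:1,2]
  P = {6,7}:  v_{6} + v_{7} = v_{3} + 2·v_{8}  so sig = [2:1,2]
  P = {4,5,7}:  v_{4} + v_{5} + v_{7} = v_{8}  so sig = [3:1]
  P = {1,2,6}:  v_{1} + v_{2} + v_{6} = v_{4} + v_{5}  so sig = [3:1,1]
  P = {1,2,3,8}:  v_{1} + v_{2} + v_{3} + v_{8} = 0  so sig = [4:]
  P = {3,4,5,8}:  v_{3} + v_{4} + v_{5} + v_{8} = v_{6}  so sig = [4:1]
  P = {1,2,5,7,8}:  v_{1} + v_{2} + v_{5} + v_{7} + v_{8} = v_{0}  so sig = [5:1]

Signatures (|P|; sorted positive RHS coefficients), sorted:
[[2:1,1], [2:1,1,2], [2:1,2], [2:1,2], [3:1], [3:1,1], [4:], [4:1], [5:1]]


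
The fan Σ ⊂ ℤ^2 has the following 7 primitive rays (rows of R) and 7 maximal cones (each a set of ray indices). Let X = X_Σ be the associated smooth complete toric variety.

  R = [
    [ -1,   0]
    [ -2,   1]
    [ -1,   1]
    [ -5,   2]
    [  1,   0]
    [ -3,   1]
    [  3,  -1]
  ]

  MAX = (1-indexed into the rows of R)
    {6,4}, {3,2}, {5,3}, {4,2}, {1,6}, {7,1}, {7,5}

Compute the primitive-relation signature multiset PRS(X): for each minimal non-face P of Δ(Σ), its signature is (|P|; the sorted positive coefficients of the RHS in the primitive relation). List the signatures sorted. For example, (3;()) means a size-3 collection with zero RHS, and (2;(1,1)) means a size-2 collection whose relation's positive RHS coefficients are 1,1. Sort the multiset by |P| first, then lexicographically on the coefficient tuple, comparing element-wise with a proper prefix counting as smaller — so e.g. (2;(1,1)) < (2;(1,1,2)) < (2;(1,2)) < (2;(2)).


The 14 primitive collections of Σ (r=7, n=2):

  {1,5}:  v_{1} + v_{5} = 0 — sig = (2;())
  {6,7}:  v_{6} + v_{7} = 0 — sig = (2;())
  {1,2}:  v_{1} + v_{2} = v_{6} — sig = (2;(1))
  {1,3}:  v_{1} + v_{3} = v_{2} — sig = (2;(1))
  {2,5}:  v_{2} + v_{5} = v_{3} — sig = (2;(1))
  {2,6}:  v_{2} + v_{6} = v_{4} — sig = (2;(1))
  {2,7}:  v_{2} + v_{7} = v_{5} — sig = (2;(1))
  {4,7}:  v_{4} + v_{7} = v_{2} — sig = (2;(1))
  {5,6}:  v_{5} + v_{6} = v_{2} — sig = (2;(1))
  {1,4}:  v_{1} + v_{4} = 2·v_{6} — sig = (2;(2))
  {3,6}:  v_{3} + v_{6} = 2·v_{2} — sig = (2;(2))
  {3,7}:  v_{3} + v_{7} = 2·v_{5} — sig = (2;(2))
  {4,5}:  v_{4} + v_{5} = 2·v_{2} — sig = (2;(2))
  {3,4}:  v_{3} + v_{4} = 3·v_{2} — sig = (2;(3))

Sorted signature multiset PRS(X):
{ (2;()) ×2,  (2;(1)) ×7,  (2;(2)) ×4,  (2;(3)) }


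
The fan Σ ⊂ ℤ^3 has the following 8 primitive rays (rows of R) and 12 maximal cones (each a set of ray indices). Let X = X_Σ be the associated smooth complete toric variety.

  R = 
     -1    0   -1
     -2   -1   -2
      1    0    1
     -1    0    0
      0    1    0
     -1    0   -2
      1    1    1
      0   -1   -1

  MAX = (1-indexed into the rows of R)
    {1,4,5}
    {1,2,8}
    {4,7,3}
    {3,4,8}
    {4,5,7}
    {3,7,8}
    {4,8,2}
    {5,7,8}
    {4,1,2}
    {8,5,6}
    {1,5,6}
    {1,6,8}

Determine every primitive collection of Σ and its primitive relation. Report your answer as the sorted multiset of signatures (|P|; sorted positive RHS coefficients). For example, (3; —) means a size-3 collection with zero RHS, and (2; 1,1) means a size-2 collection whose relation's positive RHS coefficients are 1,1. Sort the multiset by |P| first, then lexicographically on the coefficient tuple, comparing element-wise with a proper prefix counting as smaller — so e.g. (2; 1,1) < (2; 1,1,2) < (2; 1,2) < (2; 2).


|primitive collections| = 14. Relations:

  • {1,3}:  v_{1} + v_{3} = 0  ⇒ sig = (2; —)
  • {1,7}:  v_{1} + v_{7} = v_{5}  ⇒ sig = (2; 1)
  • {2,7}:  v_{2} + v_{7} = v_{1}  ⇒ sig = (2; 1)
  • {3,5}:  v_{3} + v_{5} = v_{7}  ⇒ sig = (2; 1)
  • {2,3}:  v_{2} + v_{3} = v_{4} + v_{8}  ⇒ sig = (2; 1,1)
  • {3,6}:  v_{3} + v_{6} = v_{5} + v_{8}  ⇒ sig = (2; 1,1)
  • {6,7}:  v_{6} + v_{7} = 2·v_{5} + v_{8}  ⇒ sig = (2; 1,2)
  • {2,6}:  v_{2} + v_{6} = 3·v_{1} + v_{8}  ⇒ sig = (2; 1,3)
  • {2,5}:  v_{2} + v_{5} = 2·v_{1}  ⇒ sig = (2; 2)
  • {4,6}:  v_{4} + v_{6} = 2·v_{1}  ⇒ sig = (2; 2)
  • {4,7,8}:  v_{4} + v_{7} + v_{8} = 0  ⇒ sig = (3; —)
  • {1,4,8}:  v_{1} + v_{4} + v_{8} = v_{2}  ⇒ sig = (3; 1)
  • {1,5,8}:  v_{1} + v_{5} + v_{8} = v_{6}  ⇒ sig = (3; 1)
  • {4,5,8}:  v_{4} + v_{5} + v_{8} = v_{1}  ⇒ sig = (3; 1)

so the primitive-relation signature multiset is
[(2; —), (2; 1), (2; 1), (2; 1), (2; 1,1), (2; 1,1), (2; 1,2), (2; 1,3), (2; 2), (2; 2), (3; —), (3; 1), (3; 1), (3; 1)]


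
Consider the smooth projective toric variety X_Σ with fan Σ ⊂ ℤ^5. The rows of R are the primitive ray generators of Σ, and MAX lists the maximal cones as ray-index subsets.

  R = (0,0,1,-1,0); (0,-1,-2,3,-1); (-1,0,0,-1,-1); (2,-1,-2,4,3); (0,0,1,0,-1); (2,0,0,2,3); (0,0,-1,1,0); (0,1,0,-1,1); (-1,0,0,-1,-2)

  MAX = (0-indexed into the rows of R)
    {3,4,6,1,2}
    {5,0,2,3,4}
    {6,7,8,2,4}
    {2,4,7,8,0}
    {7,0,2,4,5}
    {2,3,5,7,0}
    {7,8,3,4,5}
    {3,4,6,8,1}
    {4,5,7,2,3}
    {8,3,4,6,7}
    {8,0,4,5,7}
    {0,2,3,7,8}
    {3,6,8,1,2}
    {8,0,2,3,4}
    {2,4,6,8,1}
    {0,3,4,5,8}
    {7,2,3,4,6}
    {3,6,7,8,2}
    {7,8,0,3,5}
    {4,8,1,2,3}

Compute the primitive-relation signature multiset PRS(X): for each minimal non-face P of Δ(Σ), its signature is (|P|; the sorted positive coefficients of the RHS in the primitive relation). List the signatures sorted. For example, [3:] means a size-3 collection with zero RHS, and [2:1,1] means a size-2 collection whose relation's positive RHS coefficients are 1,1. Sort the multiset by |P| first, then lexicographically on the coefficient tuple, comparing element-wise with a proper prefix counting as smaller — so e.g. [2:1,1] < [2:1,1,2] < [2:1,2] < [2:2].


The 9 primitive collections of Σ (r=9, n=5):

  P = {0,6}:  v_{0} + v_{6} = 0  →  sig = [2:]
  P = {1,5}:  v_{1} + v_{5} = v_{3} + v_{4} + v_{6}  →  sig = [2:1,1,1]
  P = {5,6}:  v_{5} + v_{6} = v_{3} + v_{4} + v_{7}  →  sig = [2:1,1,1]
  P = {0,1}:  v_{0} + v_{1} = v_{2} + v_{3} + v_{4} + v_{8}  →  sig = [2:1,1,1,1]
  P = {1,7}:  v_{1} + v_{7} = 2·v_{6}  →  sig = [2:2]
  P = {2,5,8}:  v_{2} + v_{5} + v_{8} = 0  →  sig = [3:]
  P = {0,3,4,7}:  v_{0} + v_{3} + v_{4} + v_{7} = v_{5}  →  sig = [4:1]
  P = {2,3,4,6,8}:  v_{2} + v_{3} + v_{4} + v_{6} + v_{8} = v_{1}  →  sig = [5:1]
  P = {2,3,4,7,8}:  v_{2} + v_{3} + v_{4} + v_{7} + v_{8} = v_{6}  →  sig = [5:1]

Signatures (|P|; sorted positive RHS coefficients), sorted:
{ [2:],  [2:1,1,1] ×2,  [2:1,1,1,1],  [2:2],  [3:],  [4:1],  [5:1] ×2 }


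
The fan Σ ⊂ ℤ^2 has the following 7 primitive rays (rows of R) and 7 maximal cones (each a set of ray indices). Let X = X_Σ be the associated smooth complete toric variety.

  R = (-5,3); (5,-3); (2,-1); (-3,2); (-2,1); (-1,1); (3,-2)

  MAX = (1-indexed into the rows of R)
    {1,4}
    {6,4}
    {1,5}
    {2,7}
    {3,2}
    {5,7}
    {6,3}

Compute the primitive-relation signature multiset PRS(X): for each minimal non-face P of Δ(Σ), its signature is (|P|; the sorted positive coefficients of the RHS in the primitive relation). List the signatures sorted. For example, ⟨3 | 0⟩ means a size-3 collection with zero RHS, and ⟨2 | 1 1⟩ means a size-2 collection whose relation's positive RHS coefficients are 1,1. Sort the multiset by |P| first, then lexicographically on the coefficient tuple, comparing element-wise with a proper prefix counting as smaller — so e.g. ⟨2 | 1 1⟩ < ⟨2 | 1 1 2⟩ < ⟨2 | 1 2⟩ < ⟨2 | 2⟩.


Δ(Σ) — 7 vertices, 14 min non-faces:

  {1,2}:  v_{1} + v_{2} = 0 — sig = ⟨2 | 0⟩
  {3,5}:  v_{3} + v_{5} = 0 — sig = ⟨2 | 0⟩
  {4,7}:  v_{4} + v_{7} = 0 — sig = ⟨2 | 0⟩
  {1,3}:  v_{1} + v_{3} = v_{4} — sig = ⟨2 | 1⟩
  {1,7}:  v_{1} + v_{7} = v_{5} — sig = ⟨2 | 1⟩
  {2,4}:  v_{2} + v_{4} = v_{3} — sig = ⟨2 | 1⟩
  {2,5}:  v_{2} + v_{5} = v_{7} — sig = ⟨2 | 1⟩
  {3,4}:  v_{3} + v_{4} = v_{6} — sig = ⟨2 | 1⟩
  {3,7}:  v_{3} + v_{7} = v_{2} — sig = ⟨2 | 1⟩
  {4,5}:  v_{4} + v_{5} = v_{1} — sig = ⟨2 | 1⟩
  {5,6}:  v_{5} + v_{6} = v_{4} — sig = ⟨2 | 1⟩
  {6,7}:  v_{6} + v_{7} = v_{3} — sig = ⟨2 | 1⟩
  {1,6}:  v_{1} + v_{6} = 2·v_{4} — sig = ⟨2 | 2⟩
  {2,6}:  v_{2} + v_{6} = 2·v_{3} — sig = ⟨2 | 2⟩

Signatures (|P|; sorted positive RHS coefficients), sorted:
    |P|=2: 14 collections, coeffs (), (), (), (1), (1), (1), (1), (1), (1), (1), (1), (1), (2), (2)


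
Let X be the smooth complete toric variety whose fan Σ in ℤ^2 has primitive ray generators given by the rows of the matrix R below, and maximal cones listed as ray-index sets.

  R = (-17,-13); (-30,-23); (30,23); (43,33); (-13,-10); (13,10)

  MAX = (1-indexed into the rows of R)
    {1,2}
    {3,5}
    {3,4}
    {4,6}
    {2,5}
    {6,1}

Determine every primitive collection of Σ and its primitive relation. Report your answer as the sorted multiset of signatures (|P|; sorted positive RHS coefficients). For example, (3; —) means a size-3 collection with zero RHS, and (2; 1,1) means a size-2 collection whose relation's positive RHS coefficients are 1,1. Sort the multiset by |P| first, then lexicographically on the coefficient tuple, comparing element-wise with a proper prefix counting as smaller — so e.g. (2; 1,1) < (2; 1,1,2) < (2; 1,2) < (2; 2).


The 9 primitive collections of Σ (r=6, n=2):

  {2,3}:  v_{2} + v_{3} = 0  ⇒ sig = (2; —)
  {5,6}:  v_{5} + v_{6} = 0  ⇒ sig = (2; —)
  {1,3}:  v_{1} + v_{3} = v_{6}  ⇒ sig = (2; 1)
  {1,5}:  v_{1} + v_{5} = v_{2}  ⇒ sig = (2; 1)
  {2,4}:  v_{2} + v_{4} = v_{6}  ⇒ sig = (2; 1)
  {2,6}:  v_{2} + v_{6} = v_{1}  ⇒ sig = (2; 1)
  {3,6}:  v_{3} + v_{6} = v_{4}  ⇒ sig = (2; 1)
  {4,5}:  v_{4} + v_{5} = v_{3}  ⇒ sig = (2; 1)
  {1,4}:  v_{1} + v_{4} = 2·v_{6}  ⇒ sig = (2; 2)

Hence PRS(X_Σ) =
[(2; —), (2; —), (2; 1), (2; 1), (2; 1), (2; 1), (2; 1), (2; 1), (2; 2)]


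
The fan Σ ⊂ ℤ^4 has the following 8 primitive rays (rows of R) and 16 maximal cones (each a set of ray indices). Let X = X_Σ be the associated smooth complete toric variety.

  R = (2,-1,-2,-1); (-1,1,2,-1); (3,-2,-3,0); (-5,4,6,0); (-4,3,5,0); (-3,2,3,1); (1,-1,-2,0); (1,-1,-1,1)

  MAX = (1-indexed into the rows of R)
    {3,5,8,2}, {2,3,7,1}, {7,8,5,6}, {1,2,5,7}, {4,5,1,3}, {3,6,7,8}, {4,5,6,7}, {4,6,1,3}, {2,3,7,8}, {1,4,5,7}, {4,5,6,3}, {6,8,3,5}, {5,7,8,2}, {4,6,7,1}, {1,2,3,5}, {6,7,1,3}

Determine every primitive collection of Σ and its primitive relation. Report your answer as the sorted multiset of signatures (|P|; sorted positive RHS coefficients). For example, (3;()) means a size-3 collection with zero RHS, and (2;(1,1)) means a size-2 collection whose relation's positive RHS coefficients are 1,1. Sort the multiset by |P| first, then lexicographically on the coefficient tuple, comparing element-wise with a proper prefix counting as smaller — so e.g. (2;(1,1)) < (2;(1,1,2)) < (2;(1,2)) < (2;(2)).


7 collections generate NE(X_Σ); each relation:

  {1,8}:  v_{1} + v_{8} = v_{3}  ⟹  sig = (2;(1))
  {2,6}:  v_{2} + v_{6} = v_{5}  ⟹  sig = (2;(1))
  {4,8}:  v_{4} + v_{8} = v_{3} + v_{5} + v_{6}  ⟹  sig = (2;(1,1,1))
  {2,4}:  v_{2} + v_{4} = v_{1} + 2·v_{5}  ⟹  sig = (2;(1,2))
  {3,5,7}:  v_{3} + v_{5} + v_{7} = 0  ⟹  sig = (3;())
  {1,5,6}:  v_{1} + v_{5} + v_{6} = v_{4}  ⟹  sig = (3;(1))
  {3,4,7}:  v_{3} + v_{4} + v_{7} = v_{1} + v_{6}  ⟹  sig = (3;(1,1))

Sorted signature multiset PRS(X):
    |P|=2: 4 collections, coeffs (1), (1), (1,1,1), (1,2)
    |P|=3: 3 collections, coeffs (), (1), (1,1)
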